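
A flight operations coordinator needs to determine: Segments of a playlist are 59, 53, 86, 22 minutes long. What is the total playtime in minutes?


Durations: 59, 53, 86, 22
Running sum: 59
+ 53 = 112
+ 86 = 198
+ 22 = 220
Total duration: 220 minutes
That is 3 hours and 40 minutes

220


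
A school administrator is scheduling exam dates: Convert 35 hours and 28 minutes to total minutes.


Hours: 35
Minutes: 28
Convert hours to minutes: 35 x 60 = 2100
Add remaining minutes: 2100 + 28 = 2128

2128


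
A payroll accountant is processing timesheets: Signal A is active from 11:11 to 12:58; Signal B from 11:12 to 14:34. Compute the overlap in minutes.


Interval A: [671, 778] minutes from midnight
Interval B: [672, 874] minutes from midnight
Overlap start = max(671, 672) = 672
Overlap end = min(778, 874) = 778
Overlap = 778 - 672 = 106 minutes

106


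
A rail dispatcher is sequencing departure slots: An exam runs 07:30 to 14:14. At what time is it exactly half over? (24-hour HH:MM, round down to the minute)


Start time: 07:30 = 450 minutes from midnight
End time: 14:14 = 854 minutes from midnight
Sum: 450 + 854 = 1304
Midpoint: 1304 / 2 = 652 minutes
Convert: 652 / 60 = 10 hours, 52 minutes
Result: 10:52

10:52


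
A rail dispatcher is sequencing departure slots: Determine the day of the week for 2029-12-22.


Date: 2029-12-22
January 1, 2029 is a Monday
Day of year: 356
Offset from Jan 1: 355 days
355 mod 7 = 5
Result: Saturday

Saturday


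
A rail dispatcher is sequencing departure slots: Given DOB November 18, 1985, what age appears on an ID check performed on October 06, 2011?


Birth: 1985-11-18
Reference: 2011-10-06
Year difference: 2011 - 1985 = 26
Has birthday (11-18) occurred by 10-06? No
Birthday not yet reached this year -> subtract 1
Age in full years: 25

25


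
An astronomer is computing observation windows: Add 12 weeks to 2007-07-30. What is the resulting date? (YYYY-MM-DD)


Start: 2007-07-30
Weeks to add: 12
Convert to days: 12 x 7 = 84 days
Add 84 days to 2007-07-30
Result: 2007-10-22

2007-10-22


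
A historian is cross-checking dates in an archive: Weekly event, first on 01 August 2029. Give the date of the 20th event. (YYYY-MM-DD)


First occurrence: 2029-08-01 (occurrence 1)
Each occurrence is 7 days after the previous.
Occurrence 20 is 19 weeks after the first.
19 weeks = 133 days
2029-08-01 + 133 days = 2029-12-12

2029-12-12


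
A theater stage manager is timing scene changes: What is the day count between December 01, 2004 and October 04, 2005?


Start date: 2004-12-01
End date: 2005-10-04
Dec 2004: +31 days
Jan 2005: +31 days
Feb 2005: +28 days
... (8 more months)
Total: 307 days

307


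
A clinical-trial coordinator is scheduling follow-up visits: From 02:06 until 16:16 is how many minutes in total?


Start time: 02:06 = 126 minutes from midnight
End time: 16:16 = 976 minutes from midnight
Difference: 976 - 126 = 850 minutes
That is 14 hours and 10 minutes

850


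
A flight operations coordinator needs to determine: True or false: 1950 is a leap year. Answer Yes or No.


Year: 1950
Divisible by 4? 1950 / 4 = 487.5 -> No
Not divisible by 4, so NOT a leap year

No


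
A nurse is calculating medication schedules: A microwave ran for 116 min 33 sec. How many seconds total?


Minutes: 116
Extra seconds: 33
Seconds per minute: 60
Minutes to seconds: 116 x 60 = 6960
Total: 6960 + 33 = 6993

6993


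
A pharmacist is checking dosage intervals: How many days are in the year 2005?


Year: 2005
Check leap year rules:
Divisible by 4? No
2005 is not a leap year
Days: 365

365


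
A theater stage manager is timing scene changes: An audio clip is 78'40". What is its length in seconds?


Minutes: 78
Seconds: 40
Convert minutes to seconds: 78 x 60 = 4680
Add remaining seconds: 4680 + 40 = 4720

4720


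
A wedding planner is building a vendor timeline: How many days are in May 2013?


Month: May
Year: 2013
May is a 31-day month
Total: 31 days

31


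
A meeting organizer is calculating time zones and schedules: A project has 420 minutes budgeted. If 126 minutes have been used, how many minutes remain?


Total budget: 420 minutes
Time used: 126 minutes
Remaining: 420 - 126 = 294 minutes
Percent used: 30.0%
Percent remaining: 70.0%

294


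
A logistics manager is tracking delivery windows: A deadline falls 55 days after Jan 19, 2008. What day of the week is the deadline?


Start: 2008-01-19 (Saturday)
Step 1 - find target date: add 55 days
  2008-01-19 + 55 days = 2008-03-14
Step 2 - day of week:
  55 mod 7 = 6
  Saturday + 6 days -> Friday
Result: Friday (2008-03-14)

Friday


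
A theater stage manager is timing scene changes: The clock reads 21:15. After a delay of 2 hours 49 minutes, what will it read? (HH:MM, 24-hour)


Start time: 21:15
Adding: 2 hours 49 minutes
Minutes: 15 + 49 = 64
Minute overflow: 64 >= 60, so carry 1 hour, minutes = 4
Hours: 21 + 2 + 1 = 24
Hour wraparound: 24 mod 24 = 0
Result: 00:04

00:04


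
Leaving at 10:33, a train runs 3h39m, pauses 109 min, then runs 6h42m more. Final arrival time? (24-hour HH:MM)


Depart: 10:33
Leg 1: +219 min -> 14:12
Layover: +109 min -> 16:01
Leg 2: +402 min -> 22:43
Total travel: 730 minutes = 12h 10m
Arrival: 22:43

22:43


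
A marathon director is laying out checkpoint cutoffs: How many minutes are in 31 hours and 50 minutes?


Hours: 31
Extra minutes: 50
Minutes per hour: 60
Hours to minutes: 31 x 60 = 1860
Total: 1860 + 50 = 1910

1910


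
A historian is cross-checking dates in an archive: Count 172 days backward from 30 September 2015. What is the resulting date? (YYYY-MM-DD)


Start: 2015-09-30
Subtracting 172 days
Days already passed in September: 30
After going back through September: 142 more days to subtract
August 2015: 31 days, 111 remaining
July 2015: 31 days, 80 remaining
June 2015: 30 days, 50 remaining
May 2015: 31 days, 19 remaining
Result: 2015-04-11

2015-04-11


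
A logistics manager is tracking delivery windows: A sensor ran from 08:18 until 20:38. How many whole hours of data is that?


Start: 08:18
End: 20:38
Hour difference: 20 - 8 = 12 hours
Minute difference: 38 - 18 = 20 minutes
Total minutes: 740
Complete hours: 740 / 60 = 12 (remainder 20)

12


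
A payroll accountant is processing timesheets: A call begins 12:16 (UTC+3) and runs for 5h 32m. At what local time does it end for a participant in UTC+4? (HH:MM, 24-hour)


Start: 12:16 in UTC+3
Step 1 - add duration:
  minutes: 16 + 32 = 48
  hours: 12 + 5 + 0 = 17
  end in UTC+3: 17:48
Step 2 - convert UTC+3 -> UTC+4:
  offset difference: 4 - (3) = 1 hours
  17 + (1) = 18 -> mod 24 = 18
Result: 18:48 in UTC+4

18:48


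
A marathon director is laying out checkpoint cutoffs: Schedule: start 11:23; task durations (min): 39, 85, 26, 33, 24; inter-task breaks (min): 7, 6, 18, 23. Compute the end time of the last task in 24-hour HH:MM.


Start: 11:23 = 683 min from midnight
  after task 1 (39 min): 12:02
  after break (7 min): 12:09
  after task 2 (85 min): 13:34
  after break (6 min): 13:40
  after task 3 (26 min): 14:06
  after break (18 min): 14:24
  after task 4 (33 min): 14:57
  after break (23 min): 15:20
  after task 5 (24 min): 15:44
Total elapsed: 261 minutes
End time: 15:44

15:44


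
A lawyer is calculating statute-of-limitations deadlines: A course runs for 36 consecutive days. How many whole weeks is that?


Total days: 36
Days per week: 7
Division: 36 / 7 = 5 remainder 1
Complete weeks: 5
Remaining days: 1

5


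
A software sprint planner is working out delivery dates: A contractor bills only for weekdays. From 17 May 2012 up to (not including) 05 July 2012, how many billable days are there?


Start: 2012-05-17 (Thursday)
End (exclusive): 2012-07-05 (Thursday)
Total calendar days: 49
Full weeks: 49 // 7 = 7 -> 35 weekdays
Remaining 0 days starting on Thursday:
Total business days: 35 + 0 = 35

35


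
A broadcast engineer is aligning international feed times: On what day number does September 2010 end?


Month: September
Year: 2010
September is a 30-day month
Total: 30 days

30


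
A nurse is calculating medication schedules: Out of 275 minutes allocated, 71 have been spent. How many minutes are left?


Total budget: 275 minutes
Time used: 71 minutes
Remaining: 275 - 71 = 204 minutes
Percent used: 25.8%
Percent remaining: 74.2%

204


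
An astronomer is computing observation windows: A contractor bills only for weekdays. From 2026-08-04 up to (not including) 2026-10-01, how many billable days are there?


Start: 2026-08-04 (Tuesday)
End (exclusive): 2026-10-01 (Thursday)
Total calendar days: 58
Full weeks: 58 // 7 = 8 -> 40 weekdays
Remaining 2 days starting on Tuesday:
  Tue(w), Wed(w) -> 2 weekdays
Total business days: 40 + 2 = 42

42


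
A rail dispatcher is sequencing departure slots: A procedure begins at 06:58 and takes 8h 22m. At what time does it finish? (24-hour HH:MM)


Start time: 06:58
Adding: 8 hours 22 minutes
Minutes: 58 + 22 = 80
Minute overflow: 80 >= 60, so carry 1 hour, minutes = 20
Hours: 6 + 8 + 1 = 15
Result: 15:20

15:20


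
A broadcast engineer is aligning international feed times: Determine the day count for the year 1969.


Year: 1969
Check leap year rules:
Divisible by 4? No
1969 is not a leap year
Days: 365

365


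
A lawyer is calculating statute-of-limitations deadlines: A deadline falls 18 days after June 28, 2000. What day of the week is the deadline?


Start: 2000-06-28 (Wednesday)
Step 1 - find target date: add 18 days
  2000-06-28 + 18 days = 2000-07-16
Step 2 - day of week:
  18 mod 7 = 4
  Wednesday + 4 days -> Sunday
Result: Sunday (2000-07-16)

Sunday


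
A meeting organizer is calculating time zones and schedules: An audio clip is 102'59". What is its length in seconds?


Minutes: 102
Seconds: 59
Convert minutes to seconds: 102 x 60 = 6120
Add remaining seconds: 6120 + 59 = 6179

6179


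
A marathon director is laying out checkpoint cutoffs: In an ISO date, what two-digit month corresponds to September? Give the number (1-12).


Calendar month order:
8. August
9. September <--
10. October
September is month number 9

9


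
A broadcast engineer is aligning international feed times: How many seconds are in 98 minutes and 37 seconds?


Minutes: 98
Extra seconds: 37
Seconds per minute: 60
Minutes to seconds: 98 x 60 = 5880
Total: 5880 + 37 = 5917

5917


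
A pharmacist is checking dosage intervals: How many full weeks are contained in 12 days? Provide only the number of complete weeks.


Total days: 12
Days per week: 7
Division: 12 / 7 = 1 remainder 5
Complete weeks: 1
Remaining days: 5

1


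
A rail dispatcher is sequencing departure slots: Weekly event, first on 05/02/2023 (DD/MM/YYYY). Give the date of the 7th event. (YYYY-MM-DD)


First occurrence: 2023-02-05 (occurrence 1)
Each occurrence is 7 days after the previous.
Occurrence 7 is 6 weeks after the first.
6 weeks = 42 days
2023-02-05 + 42 days = 2023-03-19

2023-03-19


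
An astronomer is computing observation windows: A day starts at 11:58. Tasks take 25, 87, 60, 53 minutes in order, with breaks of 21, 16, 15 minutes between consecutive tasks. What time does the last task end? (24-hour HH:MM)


Start: 11:58 = 718 min from midnight
  after task 1 (25 min): 12:23
  after break (21 min): 12:44
  after task 2 (87 min): 14:11
  after break (16 min): 14:27
  after task 3 (60 min): 15:27
  after break (15 min): 15:42
  after task 4 (53 min): 16:35
Total elapsed: 277 minutes
End time: 16:35

16:35


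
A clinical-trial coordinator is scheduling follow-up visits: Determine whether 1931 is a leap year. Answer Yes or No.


Year: 1931
Divisible by 4? 1931 / 4 = 482.75 -> No
Not divisible by 4, so NOT a leap year

No


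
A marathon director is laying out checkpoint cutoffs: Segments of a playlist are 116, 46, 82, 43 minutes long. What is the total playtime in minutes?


Durations: 116, 46, 82, 43
Running sum: 116
+ 46 = 162
+ 82 = 244
+ 43 = 287
Total duration: 287 minutes
That is 4 hours and 47 minutes

287


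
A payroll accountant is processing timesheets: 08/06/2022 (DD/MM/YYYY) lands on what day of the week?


Date: 2022-06-08
January 1, 2022 is a Saturday
Day of year: 159
Offset from Jan 1: 158 days
158 mod 7 = 4
Result: Wednesday

Wednesday


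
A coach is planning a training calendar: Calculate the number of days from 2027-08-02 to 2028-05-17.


Start date: 2027-08-02
End date: 2028-05-17
Aug 2027: +30 days
Sep 2027: +30 days
Oct 2027: +31 days
... (7 more months)
Total: 289 days

289


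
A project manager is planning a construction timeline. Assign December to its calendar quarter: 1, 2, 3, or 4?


Month: December (month 12)
Q1: January-March (months 1-3)
Q2: April-June (months 4-6)
Q3: July-September (months 7-9)
Q4: October-December (months 10-12)
Month 12 falls in Q4

4


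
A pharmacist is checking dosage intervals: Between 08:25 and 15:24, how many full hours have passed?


Start: 08:25
End: 15:24
Hour difference: 15 - 8 = 7 hours
Minute difference: 24 - 25 = -1 minutes
Total minutes: 419
Complete hours: 419 / 60 = 6 (remainder 59)

6


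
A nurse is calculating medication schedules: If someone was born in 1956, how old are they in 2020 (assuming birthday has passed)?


Birth year: 1956
Current year: 2020
Age = current year - birth year
Age = 2020 - 1956 = 64

64


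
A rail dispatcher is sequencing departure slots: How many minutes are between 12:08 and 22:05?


Start time: 12:08 = 728 minutes from midnight
End time: 22:05 = 1325 minutes from midnight
Difference: 1325 - 728 = 597 minutes
That is 9 hours and 57 minutes

597


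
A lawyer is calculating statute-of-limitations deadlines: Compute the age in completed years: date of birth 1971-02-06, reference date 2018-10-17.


Birth: 1971-02-06
Reference: 2018-10-17
Year difference: 2018 - 1971 = 47
Has birthday (02-06) occurred by 10-17? Yes
Age in full years: 47

47


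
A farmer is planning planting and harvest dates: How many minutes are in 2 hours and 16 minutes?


Hours: 2
Minutes: 16
Convert hours to minutes: 2 x 60 = 120
Add remaining minutes: 120 + 16 = 136

136


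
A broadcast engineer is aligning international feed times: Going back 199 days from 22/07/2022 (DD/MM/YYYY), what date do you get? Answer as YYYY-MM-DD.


Start: 2022-07-22
Subtracting 199 days
Days already passed in July: 22
After going back through July: 177 more days to subtract
June 2022: 30 days, 147 remaining
May 2022: 31 days, 116 remaining
April 2022: 30 days, 86 remaining
March 2022: 31 days, 55 remaining
Result: 2022-01-04

2022-01-04


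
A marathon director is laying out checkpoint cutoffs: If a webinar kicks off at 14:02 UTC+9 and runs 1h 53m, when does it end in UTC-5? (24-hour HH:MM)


Start: 14:02 in UTC+9
Step 1 - add duration:
  minutes: 2 + 53 = 55
  hours: 14 + 1 + 0 = 15
  end in UTC+9: 15:55
Step 2 - convert UTC+9 -> UTC-5:
  offset difference: -5 - (9) = -14 hours
  15 + (-14) = 1 -> mod 24 = 1
Result: 01:55 in UTC-5

01:55


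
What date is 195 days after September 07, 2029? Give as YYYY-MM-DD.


Start: 2029-09-07
Adding 195 days
Days remaining in September: 23
After September: 172 days still to add
October 2029: 31 days, 141 remaining
November 2029: 30 days, 111 remaining
December 2029: 31 days, 80 remaining
January 2030: 31 days, 49 remaining
Result: 2030-03-21

2030-03-21


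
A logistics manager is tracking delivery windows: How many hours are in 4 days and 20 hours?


Days: 4
Extra hours: 20
Hours per day: 24
Days to hours: 4 x 24 = 96
Total: 96 + 20 = 116

116


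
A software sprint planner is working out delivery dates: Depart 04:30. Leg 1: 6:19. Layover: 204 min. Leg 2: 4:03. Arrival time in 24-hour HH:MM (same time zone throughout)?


Depart: 04:30
Leg 1: +379 min -> 10:49
Layover: +204 min -> 14:13
Leg 2: +243 min -> 18:16
Total travel: 826 minutes = 13h 46m
Arrival: 18:16

18:16


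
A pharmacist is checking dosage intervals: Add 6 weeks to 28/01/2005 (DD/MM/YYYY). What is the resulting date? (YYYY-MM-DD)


Start: 2005-01-28
Weeks to add: 6
Convert to days: 6 x 7 = 42 days
Add 42 days to 2005-01-28
Result: 2005-03-11

2005-03-11


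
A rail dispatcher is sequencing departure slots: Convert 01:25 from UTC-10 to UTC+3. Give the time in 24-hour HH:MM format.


Local time: 01:25 at UTC-10 (offset -10h)
Target zone: UTC+3 (offset 3h)
Difference: 3 - (-10) = 13 hours
Calculation: 1 + (13) = 14
Result: 14:25

14:25


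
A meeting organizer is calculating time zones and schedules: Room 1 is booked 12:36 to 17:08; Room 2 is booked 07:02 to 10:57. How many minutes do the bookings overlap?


Interval A: [756, 1028] minutes from midnight
Interval B: [422, 657] minutes from midnight
Overlap start = max(756, 422) = 756
Overlap end = min(1028, 657) = 657
End <= start, so the intervals do not overlap: 0 minutes

0


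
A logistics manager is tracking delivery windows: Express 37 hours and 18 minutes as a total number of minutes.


Hours: 37
Extra minutes: 18
Minutes per hour: 60
Hours to minutes: 37 x 60 = 2220
Total: 2220 + 18 = 2238

2238


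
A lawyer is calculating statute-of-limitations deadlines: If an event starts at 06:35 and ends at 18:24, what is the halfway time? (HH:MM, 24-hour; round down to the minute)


Start time: 06:35 = 395 minutes from midnight
End time: 18:24 = 1104 minutes from midnight
Sum: 395 + 1104 = 1499
Midpoint: 1499 / 2 = 749 minutes
Convert: 749 / 60 = 12 hours, 29 minutes
Result: 12:29

12:29


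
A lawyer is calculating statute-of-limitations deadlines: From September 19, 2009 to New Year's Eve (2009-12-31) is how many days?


Start: September 19, 2009
End: December 31, 2009
Days left in September: 11
October: 31
November: 30
December: 31
Sum of remaining months: 92
Total: 11 + 92 = 103

103


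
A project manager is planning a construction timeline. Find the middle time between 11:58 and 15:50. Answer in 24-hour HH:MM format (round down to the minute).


Start time: 11:58 = 718 minutes from midnight
End time: 15:50 = 950 minutes from midnight
Sum: 718 + 950 = 1668
Midpoint: 1668 / 2 = 834 minutes
Convert: 834 / 60 = 13 hours, 54 minutes
Result: 13:54

13:54


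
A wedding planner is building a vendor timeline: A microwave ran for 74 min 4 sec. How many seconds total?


Minutes: 74
Extra seconds: 4
Seconds per minute: 60
Minutes to seconds: 74 x 60 = 4440
Total: 4440 + 4 = 4444

4444


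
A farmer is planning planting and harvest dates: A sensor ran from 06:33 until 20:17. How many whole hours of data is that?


Start: 06:33
End: 20:17
Hour difference: 20 - 6 = 14 hours
Minute difference: 17 - 33 = -16 minutes
Total minutes: 824
Complete hours: 824 / 60 = 13 (remainder 44)

13


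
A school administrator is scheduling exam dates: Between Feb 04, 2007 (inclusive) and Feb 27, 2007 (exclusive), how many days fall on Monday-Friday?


Start: 2007-02-04 (Sunday)
End (exclusive): 2007-02-27 (Tuesday)
Total calendar days: 23
Full weeks: 23 // 7 = 3 -> 15 weekdays
Remaining 2 days starting on Sunday:
  Sun(-), Mon(w) -> 1 weekdays
Total business days: 15 + 1 = 16

16


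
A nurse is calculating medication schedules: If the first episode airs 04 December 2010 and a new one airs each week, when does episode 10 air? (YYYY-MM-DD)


First occurrence: 2010-12-04 (occurrence 1)
Each occurrence is 7 days after the previous.
Occurrence 10 is 9 weeks after the first.
9 weeks = 63 days
2010-12-04 + 63 days = 2011-02-05

2011-02-05


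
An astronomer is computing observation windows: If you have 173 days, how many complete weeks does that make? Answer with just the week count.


Total days: 173
Days per week: 7
Division: 173 / 7 = 24 remainder 5
Complete weeks: 24
Remaining days: 5

24


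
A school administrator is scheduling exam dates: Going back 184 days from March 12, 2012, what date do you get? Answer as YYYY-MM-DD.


Start: 2012-03-12
Subtracting 184 days
Days already passed in March: 12
After going back through March: 172 more days to subtract
February 2012: 29 days, 143 remaining
January 2012: 31 days, 112 remaining
December 2011: 31 days, 81 remaining
November 2011: 30 days, 51 remaining
Result: 2011-09-10

2011-09-10


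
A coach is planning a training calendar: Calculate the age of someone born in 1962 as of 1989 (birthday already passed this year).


Birth year: 1962
Current year: 1989
Age = current year - birth year
Age = 1989 - 1962 = 27

27


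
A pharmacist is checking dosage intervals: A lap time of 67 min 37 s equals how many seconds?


Minutes: 67
Seconds: 37
Convert minutes to seconds: 67 x 60 = 4020
Add remaining seconds: 4020 + 37 = 4057

4057


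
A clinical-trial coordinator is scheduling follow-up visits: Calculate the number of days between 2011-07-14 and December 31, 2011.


Start: July 14, 2011
End: December 31, 2011
Days left in July: 17
August: 31
September: 30
October: 31
November: 30
... plus remaining months
Sum of remaining months: 153
Total: 17 + 153 = 170

170


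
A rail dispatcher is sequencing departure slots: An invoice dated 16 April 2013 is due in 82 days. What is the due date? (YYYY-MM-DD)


Start: 2013-04-16
Adding 82 days
Days remaining in April: 14
After April: 68 days still to add
May 2013: 31 days, 37 remaining
June 2013: 30 days, 7 remaining
July 2013 has 31 days, need 7
Result: 2013-07-07

2013-07-07


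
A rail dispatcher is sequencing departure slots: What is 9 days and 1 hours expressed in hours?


Days: 9
Extra hours: 1
Hours per day: 24
Days to hours: 9 x 24 = 216
Total: 216 + 1 = 217

217


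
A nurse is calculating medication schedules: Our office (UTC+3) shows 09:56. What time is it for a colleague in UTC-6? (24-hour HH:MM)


Local time: 09:56 at UTC+3 (offset 3h)
Target zone: UTC-6 (offset -6h)
Difference: -6 - (3) = -9 hours
Calculation: 9 + (-9) = 0
Result: 00:56

00:56


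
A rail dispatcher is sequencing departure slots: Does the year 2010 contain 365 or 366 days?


Year: 2010
Check leap year rules:
Divisible by 4? No
2010 is not a leap year
Days: 365

365


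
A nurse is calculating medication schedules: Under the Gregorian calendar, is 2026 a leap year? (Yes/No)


Year: 2026
Divisible by 4? 2026 / 4 = 506.5 -> No
Not divisible by 4, so NOT a leap year

No


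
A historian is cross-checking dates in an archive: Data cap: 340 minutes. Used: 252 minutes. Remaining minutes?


Total budget: 340 minutes
Time used: 252 minutes
Remaining: 340 - 252 = 88 minutes
Percent used: 74.1%
Percent remaining: 25.9%

88


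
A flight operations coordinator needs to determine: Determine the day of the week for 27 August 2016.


Date: 2016-08-27
January 1, 2016 is a Friday
Day of year: 240
Offset from Jan 1: 239 days
239 mod 7 = 1
Result: Saturday

Saturday


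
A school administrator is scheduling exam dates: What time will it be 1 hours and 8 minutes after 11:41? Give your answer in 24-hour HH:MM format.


Start time: 11:41
Adding: 1 hours 8 minutes
Minutes: 41 + 8 = 49
Hours: 11 + 1 + 0 = 12
Result: 12:49

12:49


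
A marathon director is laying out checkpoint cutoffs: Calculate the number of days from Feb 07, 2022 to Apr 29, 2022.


Start date: 2022-02-07
End date: 2022-04-29
Feb 2022: +22 days
Mar 2022: +31 days
Apr 2022: +28 days
Total: 81 days

81


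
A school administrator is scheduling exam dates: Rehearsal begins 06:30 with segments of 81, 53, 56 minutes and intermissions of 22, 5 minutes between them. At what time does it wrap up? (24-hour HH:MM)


Start: 06:30 = 390 min from midnight
  after task 1 (81 min): 07:51
  after break (22 min): 08:13
  after task 2 (53 min): 09:06
  after break (5 min): 09:11
  after task 3 (56 min): 10:07
Total elapsed: 217 minutes
End time: 10:07

10:07


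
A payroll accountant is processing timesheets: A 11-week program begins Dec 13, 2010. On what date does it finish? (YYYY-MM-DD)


Start: 2010-12-13
Weeks to add: 11
Convert to days: 11 x 7 = 77 days
Add 77 days to 2010-12-13
Result: 2011-02-28

2011-02-28


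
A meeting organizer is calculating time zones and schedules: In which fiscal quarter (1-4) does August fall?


Month: August (month 8)
Q1: January-March (months 1-3)
Q2: April-June (months 4-6)
Q3: July-September (months 7-9)
Q4: October-December (months 10-12)
Month 8 falls in Q3

3


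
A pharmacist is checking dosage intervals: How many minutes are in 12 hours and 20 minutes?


Hours: 12
Extra minutes: 20
Minutes per hour: 60
Hours to minutes: 12 x 60 = 720
Total: 720 + 20 = 740

740


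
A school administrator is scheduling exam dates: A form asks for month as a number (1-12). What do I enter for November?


Calendar month order:
10. October
11. November <--
12. December
November is month number 11

11


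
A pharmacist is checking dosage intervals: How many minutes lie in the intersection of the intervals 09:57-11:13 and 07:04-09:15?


Interval A: [597, 673] minutes from midnight
Interval B: [424, 555] minutes from midnight
Overlap start = max(597, 424) = 597
Overlap end = min(673, 555) = 555
End <= start, so the intervals do not overlap: 0 minutes

0


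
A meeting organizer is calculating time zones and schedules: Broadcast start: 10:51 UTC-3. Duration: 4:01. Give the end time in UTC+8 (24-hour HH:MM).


Start: 10:51 in UTC-3
Step 1 - add duration:
  minutes: 51 + 1 = 52
  hours: 10 + 4 + 0 = 14
  end in UTC-3: 14:52
Step 2 - convert UTC-3 -> UTC+8:
  offset difference: 8 - (-3) = 11 hours
  14 + (11) = 25 -> mod 24 = 1
Result: 01:52 in UTC+8

01:52


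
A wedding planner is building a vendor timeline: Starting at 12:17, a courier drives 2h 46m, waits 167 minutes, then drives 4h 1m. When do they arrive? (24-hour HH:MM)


Depart: 12:17
Leg 1: +166 min -> 15:03
Layover: +167 min -> 17:50
Leg 2: +241 min -> 21:51
Total travel: 574 minutes = 9h 34m
Arrival: 21:51

21:51


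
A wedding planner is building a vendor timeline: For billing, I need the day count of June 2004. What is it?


Month: June
Year: 2004
June is a 30-day month
Total: 30 days

30


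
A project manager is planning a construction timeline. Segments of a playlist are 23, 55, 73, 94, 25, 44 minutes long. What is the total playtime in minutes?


Durations: 23, 55, 73, 94, 25, 44
Running sum: 23
+ 55 = 78
+ 73 = 151
+ 94 = 245
+ 25 = 270
+ 44 = 314
Total duration: 314 minutes
That is 5 hours and 14 minutes

314


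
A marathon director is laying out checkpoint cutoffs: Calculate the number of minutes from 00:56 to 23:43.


Start time: 00:56 = 56 minutes from midnight
End time: 23:43 = 1423 minutes from midnight
Difference: 1423 - 56 = 1367 minutes
That is 22 hours and 47 minutes

1367


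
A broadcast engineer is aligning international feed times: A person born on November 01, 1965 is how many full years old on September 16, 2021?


Birth: 1965-11-01
Reference: 2021-09-16
Year difference: 2021 - 1965 = 56
Has birthday (11-01) occurred by 09-16? No
Birthday not yet reached this year -> subtract 1
Age in full years: 55

55


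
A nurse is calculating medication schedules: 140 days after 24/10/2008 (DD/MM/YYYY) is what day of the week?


Start: 2008-10-24 (Friday)
Step 1 - find target date: add 140 days
  2008-10-24 + 140 days = 2009-03-13
Step 2 - day of week:
  140 mod 7 = 0
  Friday + 0 days -> Friday
Result: Friday (2009-03-13)

Friday


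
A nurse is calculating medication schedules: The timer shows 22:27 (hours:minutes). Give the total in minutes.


Hours: 22
Minutes: 27
Convert hours to minutes: 22 x 60 = 1320
Add remaining minutes: 1320 + 27 = 1347

1347


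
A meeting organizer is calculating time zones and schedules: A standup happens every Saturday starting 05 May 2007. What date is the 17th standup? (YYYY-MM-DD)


First occurrence: 2007-05-05 (occurrence 1)
Each occurrence is 7 days after the previous.
Occurrence 17 is 16 weeks after the first.
16 weeks = 112 days
2007-05-05 + 112 days = 2007-08-25

2007-08-25


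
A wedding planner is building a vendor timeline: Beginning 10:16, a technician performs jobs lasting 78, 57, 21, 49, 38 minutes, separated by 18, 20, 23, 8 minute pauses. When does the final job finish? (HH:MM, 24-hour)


Start: 10:16 = 616 min from midnight
  after task 1 (78 min): 11:34
  after break (18 min): 11:52
  after task 2 (57 min): 12:49
  after break (20 min): 13:09
  after task 3 (21 min): 13:30
  after break (23 min): 13:53
  after task 4 (49 min): 14:42
  after break (8 min): 14:50
  after task 5 (38 min): 15:28
Total elapsed: 312 minutes
End time: 15:28

15:28


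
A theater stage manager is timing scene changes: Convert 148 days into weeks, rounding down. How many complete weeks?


Total days: 148
Days per week: 7
Division: 148 / 7 = 21 remainder 1
Complete weeks: 21
Remaining days: 1

21


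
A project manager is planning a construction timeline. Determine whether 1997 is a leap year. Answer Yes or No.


Year: 1997
Divisible by 4? 1997 / 4 = 499.25 -> No
Not divisible by 4, so NOT a leap year

No


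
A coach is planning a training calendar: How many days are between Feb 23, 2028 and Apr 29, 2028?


Start date: 2028-02-23
End date: 2028-04-29
Feb 2028: +7 days
Mar 2028: +31 days
Apr 2028: +28 days
Total: 66 days

66


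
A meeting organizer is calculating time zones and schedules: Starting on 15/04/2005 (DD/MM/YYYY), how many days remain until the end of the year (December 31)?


Start: April 15, 2005
End: December 31, 2005
Days left in April: 15
May: 31
June: 30
July: 31
August: 31
... plus remaining months
Sum of remaining months: 245
Total: 15 + 245 = 260

260


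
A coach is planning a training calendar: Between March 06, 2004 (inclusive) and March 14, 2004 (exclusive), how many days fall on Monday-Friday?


Start: 2004-03-06 (Saturday)
End (exclusive): 2004-03-14 (Sunday)
Total calendar days: 8
Full weeks: 8 // 7 = 1 -> 5 weekdays
Remaining 1 days starting on Saturday:
  Sat(-) -> 0 weekdays
Total business days: 5 + 0 = 5

5


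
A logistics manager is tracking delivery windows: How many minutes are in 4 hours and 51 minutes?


Hours: 4
Minutes: 51
Convert hours to minutes: 4 x 60 = 240
Add remaining minutes: 240 + 51 = 291

291


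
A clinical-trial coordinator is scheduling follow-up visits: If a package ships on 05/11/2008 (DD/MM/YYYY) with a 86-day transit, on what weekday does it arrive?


Start: 2008-11-05 (Wednesday)
Step 1 - find target date: add 86 days
  2008-11-05 + 86 days = 2009-01-30
Step 2 - day of week:
  86 mod 7 = 2
  Wednesday + 2 days -> Friday
Result: Friday (2009-01-30)

Friday


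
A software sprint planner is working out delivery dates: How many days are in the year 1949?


Year: 1949
Check leap year rules:
Divisible by 4? No
1949 is not a leap year
Days: 365

365


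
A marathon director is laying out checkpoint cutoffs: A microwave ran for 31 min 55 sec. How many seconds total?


Minutes: 31
Extra seconds: 55
Seconds per minute: 60
Minutes to seconds: 31 x 60 = 1860
Total: 1860 + 55 = 1915

1915


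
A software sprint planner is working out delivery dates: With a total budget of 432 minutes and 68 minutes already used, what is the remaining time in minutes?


Total budget: 432 minutes
Time used: 68 minutes
Remaining: 432 - 68 = 364 minutes
Percent used: 15.7%
Percent remaining: 84.3%

364


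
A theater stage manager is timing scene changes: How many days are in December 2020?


Month: December
Year: 2020
December is a 31-day month
Total: 31 days

31


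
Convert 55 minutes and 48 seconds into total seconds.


Minutes: 55
Seconds: 48
Convert minutes to seconds: 55 x 60 = 3300
Add remaining seconds: 3300 + 48 = 3348

3348


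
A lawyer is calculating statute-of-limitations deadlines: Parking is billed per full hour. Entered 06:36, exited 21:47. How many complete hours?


Start: 06:36
End: 21:47
Hour difference: 21 - 6 = 15 hours
Minute difference: 47 - 36 = 11 minutes
Total minutes: 911
Complete hours: 911 / 60 = 15 (remainder 11)

15


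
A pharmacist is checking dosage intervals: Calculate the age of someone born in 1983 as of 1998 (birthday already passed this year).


Birth year: 1983
Current year: 1998
Age = current year - birth year
Age = 1998 - 1983 = 15

15


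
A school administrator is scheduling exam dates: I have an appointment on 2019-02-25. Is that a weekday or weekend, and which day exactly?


Date: 2019-02-25
January 1, 2019 is a Tuesday
Day of year: 56
Offset from Jan 1: 55 days
55 mod 7 = 6
Result: Monday

Monday


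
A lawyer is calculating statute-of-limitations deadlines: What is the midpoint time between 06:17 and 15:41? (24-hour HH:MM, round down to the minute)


Start time: 06:17 = 377 minutes from midnight
End time: 15:41 = 941 minutes from midnight
Sum: 377 + 941 = 1318
Midpoint: 1318 / 2 = 659 minutes
Convert: 659 / 60 = 10 hours, 59 minutes
Result: 10:59

10:59


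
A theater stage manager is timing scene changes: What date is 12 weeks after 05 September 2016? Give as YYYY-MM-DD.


Start: 2016-09-05
Weeks to add: 12
Convert to days: 12 x 7 = 84 days
Add 84 days to 2016-09-05
Result: 2016-11-28

2016-11-28


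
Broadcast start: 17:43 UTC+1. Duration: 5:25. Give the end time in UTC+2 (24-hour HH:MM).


Start: 17:43 in UTC+1
Step 1 - add duration:
  minutes: 43 + 25 = 68 (carry 1h)
  hours: 17 + 5 + 1 = 23
  end in UTC+1: 23:08
Step 2 - convert UTC+1 -> UTC+2:
  offset difference: 2 - (1) = 1 hours
  23 + (1) = 24 -> mod 24 = 0
Result: 00:08 in UTC+2

00:08


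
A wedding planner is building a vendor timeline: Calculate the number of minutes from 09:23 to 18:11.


Start time: 09:23 = 563 minutes from midnight
End time: 18:11 = 1091 minutes from midnight
Difference: 1091 - 563 = 528 minutes
That is 8 hours and 48 minutes

528


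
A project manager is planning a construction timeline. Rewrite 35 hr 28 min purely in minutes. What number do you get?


Hours: 35
Extra minutes: 28
Minutes per hour: 60
Hours to minutes: 35 x 60 = 2100
Total: 2100 + 28 = 2128

2128


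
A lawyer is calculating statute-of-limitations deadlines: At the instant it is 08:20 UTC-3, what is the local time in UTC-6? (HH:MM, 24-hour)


Local time: 08:20 at UTC-3 (offset -3h)
Target zone: UTC-6 (offset -6h)
Difference: -6 - (-3) = -3 hours
Calculation: 8 + (-3) = 5
Result: 05:20

05:20


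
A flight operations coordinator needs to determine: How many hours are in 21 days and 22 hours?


Days: 21
Extra hours: 22
Hours per day: 24
Days to hours: 21 x 24 = 504
Total: 504 + 22 = 526

526


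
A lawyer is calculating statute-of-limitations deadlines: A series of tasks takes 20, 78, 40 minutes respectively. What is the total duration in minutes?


Durations: 20, 78, 40
Running sum: 20
+ 78 = 98
+ 40 = 138
Total duration: 138 minutes
That is 2 hours and 18 minutes

138


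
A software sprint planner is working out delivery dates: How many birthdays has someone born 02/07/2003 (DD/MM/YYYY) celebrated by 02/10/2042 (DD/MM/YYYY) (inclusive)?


Birth: 2003-07-02
Reference: 2042-10-02
Year difference: 2042 - 2003 = 39
Has birthday (07-02) occurred by 10-02? Yes
Age in full years: 39

39


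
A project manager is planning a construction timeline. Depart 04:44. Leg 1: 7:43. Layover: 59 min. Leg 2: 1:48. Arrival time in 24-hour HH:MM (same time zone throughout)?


Depart: 04:44
Leg 1: +463 min -> 12:27
Layover: +59 min -> 13:26
Leg 2: +108 min -> 15:14
Total travel: 630 minutes = 10h 30m
Arrival: 15:14

15:14


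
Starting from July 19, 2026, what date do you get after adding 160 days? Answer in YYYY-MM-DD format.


Start: 2026-07-19
Adding 160 days
Days remaining in July: 12
After July: 148 days still to add
August 2026: 31 days, 117 remaining
September 2026: 30 days, 87 remaining
October 2026: 31 days, 56 remaining
November 2026: 30 days, 26 remaining
Result: 2026-12-26

2026-12-26


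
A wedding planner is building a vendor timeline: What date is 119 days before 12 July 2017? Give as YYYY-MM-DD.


Start: 2017-07-12
Subtracting 119 days
Days already passed in July: 12
After going back through July: 107 more days to subtract
June 2017: 30 days, 77 remaining
May 2017: 31 days, 46 remaining
April 2017: 30 days, 16 remaining
March 2017 has 31 days, need 16
Result: 2017-03-15

2017-03-15


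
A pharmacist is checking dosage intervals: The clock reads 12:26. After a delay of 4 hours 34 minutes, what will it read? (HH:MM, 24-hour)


Start time: 12:26
Adding: 4 hours 34 minutes
Minutes: 26 + 34 = 60
Minute overflow: 60 >= 60, so carry 1 hour, minutes = 0
Hours: 12 + 4 + 1 = 17
Result: 17:00

17:00


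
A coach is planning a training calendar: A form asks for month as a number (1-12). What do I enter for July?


Calendar month order:
6. June
7. July <--
8. August
July is month number 7

7


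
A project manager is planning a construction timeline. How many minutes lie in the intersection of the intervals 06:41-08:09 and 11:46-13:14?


Interval A: [401, 489] minutes from midnight
Interval B: [706, 794] minutes from midnight
Overlap start = max(401, 706) = 706
Overlap end = min(489, 794) = 489
End <= start, so the intervals do not overlap: 0 minutes

0


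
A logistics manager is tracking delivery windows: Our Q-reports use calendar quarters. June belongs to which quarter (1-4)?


Month: June (month 6)
Q1: January-March (months 1-3)
Q2: April-June (months 4-6)
Q3: July-September (months 7-9)
Q4: October-December (months 10-12)
Month 6 falls in Q2

2


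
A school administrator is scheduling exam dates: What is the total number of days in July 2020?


Month: July
Year: 2020
July is a 31-day month
Total: 31 days

31


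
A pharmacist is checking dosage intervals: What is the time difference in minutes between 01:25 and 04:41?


Start time: 01:25 = 85 minutes from midnight
End time: 04:41 = 281 minutes from midnight
Difference: 281 - 85 = 196 minutes
That is 3 hours and 16 minutes

196


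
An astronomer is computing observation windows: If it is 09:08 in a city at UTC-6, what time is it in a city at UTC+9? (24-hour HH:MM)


Local time: 09:08 at UTC-6 (offset -6h)
Target zone: UTC+9 (offset 9h)
Difference: 9 - (-6) = 15 hours
Calculation: 9 + (15) = 24
Wraparound: (24) mod 24 = 0
Result: 00:08

00:08


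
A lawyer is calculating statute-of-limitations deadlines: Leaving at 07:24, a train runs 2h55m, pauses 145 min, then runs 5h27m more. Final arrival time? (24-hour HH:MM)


Depart: 07:24
Leg 1: +175 min -> 10:19
Layover: +145 min -> 12:44
Leg 2: +327 min -> 18:11
Total travel: 647 minutes = 10h 47m
Arrival: 18:11

18:11


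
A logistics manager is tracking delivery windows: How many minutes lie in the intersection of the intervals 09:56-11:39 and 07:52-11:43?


Interval A: [596, 699] minutes from midnight
Interval B: [472, 703] minutes from midnight
Overlap start = max(596, 472) = 596
Overlap end = min(699, 703) = 699
Overlap = 699 - 596 = 103 minutes

103


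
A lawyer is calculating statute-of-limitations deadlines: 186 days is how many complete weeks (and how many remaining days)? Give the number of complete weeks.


Total days: 186
Days per week: 7
Division: 186 / 7 = 26 remainder 4
Complete weeks: 26
Remaining days: 4

26


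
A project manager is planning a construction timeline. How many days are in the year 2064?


Year: 2064
Check leap year rules:
Divisible by 4? Yes
Divisible by 100? No
2064 is a leap year
Days: 366

366


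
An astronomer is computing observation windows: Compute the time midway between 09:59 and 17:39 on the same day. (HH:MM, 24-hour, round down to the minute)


Start time: 09:59 = 599 minutes from midnight
End time: 17:39 = 1059 minutes from midnight
Sum: 599 + 1059 = 1658
Midpoint: 1658 / 2 = 829 minutes
Convert: 829 / 60 = 13 hours, 49 minutes
Result: 13:49

13:49


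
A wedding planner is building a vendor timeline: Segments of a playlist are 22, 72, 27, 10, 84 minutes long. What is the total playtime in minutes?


Durations: 22, 72, 27, 10, 84
Running sum: 22
+ 72 = 94
+ 27 = 121
+ 10 = 131
+ 84 = 215
Total duration: 215 minutes
That is 3 hours and 35 minutes

215
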